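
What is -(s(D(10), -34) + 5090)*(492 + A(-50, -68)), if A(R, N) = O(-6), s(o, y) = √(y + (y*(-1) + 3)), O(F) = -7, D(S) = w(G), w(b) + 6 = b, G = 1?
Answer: -2468650 - 485*√3 ≈ -2.4695e+6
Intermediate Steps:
w(b) = -6 + b
D(S) = -5 (D(S) = -6 + 1 = -5)
s(o, y) = √3 (s(o, y) = √(y + (-y + 3)) = √(y + (3 - y)) = √3)
A(R, N) = -7
-(s(D(10), -34) + 5090)*(492 + A(-50, -68)) = -(√3 + 5090)*(492 - 7) = -(5090 + √3)*485 = -(2468650 + 485*√3) = -2468650 - 485*√3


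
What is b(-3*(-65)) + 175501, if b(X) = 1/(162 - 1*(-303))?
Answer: 81607966/465 ≈ 1.7550e+5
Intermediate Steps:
b(X) = 1/465 (b(X) = 1/(162 + 303) = 1/465)
b(-3*(-65)) + 175501 = 1/465 + 175501 = 81607966/465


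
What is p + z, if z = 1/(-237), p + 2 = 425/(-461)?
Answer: -319700/109257 ≈ -2.9261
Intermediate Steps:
p = -1347/461 (p = -2 + 425/(-461) = -2 + 425*(-1/461) = -2 - 425/461 = -1347/461 ≈ -2.9219)
z = -1/237 ≈ -0.0042194
p + z = -1347/461 - 1/237 = -319700/109257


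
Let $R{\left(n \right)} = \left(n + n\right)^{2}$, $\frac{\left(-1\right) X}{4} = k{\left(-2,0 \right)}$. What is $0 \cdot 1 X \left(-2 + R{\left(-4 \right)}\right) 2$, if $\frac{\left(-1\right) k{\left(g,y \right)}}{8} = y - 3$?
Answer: $0$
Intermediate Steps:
$k{\left(g,y \right)} = 24 - 8 y$ ($k{\left(g,y \right)} = - 8 \left(y - 3\right) = - 8 \left(-3 + y\right) = 24 - 8 y$)
$X = -96$ ($X = - 4 \left(24 - 0\right) = - 4 \left(24 + 0\right) = \left(-4\right) 24 = -96$)
$R{\left(n \right)} = 4 n^{2}$ ($R{\left(n \right)} = \left(2 n\right)^{2} = 4 n^{2}$)
$0 \cdot 1 X \left(-2 + R{\left(-4 \right)}\right) 2 = 0 \cdot 1 \left(-96\right) \left(-2 + 4 \left(-4\right)^{2}\right) 2 = 0 \left(-96\right) \left(-2 + 4 \cdot 16\right) 2 = 0 \left(-2 + 64\right) 2 = 0 \cdot 62 \cdot 2 = 0 \cdot 124 = 0$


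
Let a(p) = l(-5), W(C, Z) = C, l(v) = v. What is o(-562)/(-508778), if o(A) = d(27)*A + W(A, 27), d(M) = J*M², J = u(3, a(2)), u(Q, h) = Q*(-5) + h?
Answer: -4096699/254389 ≈ -16.104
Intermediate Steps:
a(p) = -5
u(Q, h) = h - 5*Q (u(Q, h) = -5*Q + h = h - 5*Q)
J = -20 (J = -5 - 5*3 = -5 - 15 = -20)
d(M) = -20*M²
o(A) = -14579*A (o(A) = (-20*27²)*A + A = (-20*729)*A + A = -14580*A + A = -14579*A)
o(-562)/(-508778) = -14579*(-562)/(-508778) = 8193398*(-1/508778) = -4096699/254389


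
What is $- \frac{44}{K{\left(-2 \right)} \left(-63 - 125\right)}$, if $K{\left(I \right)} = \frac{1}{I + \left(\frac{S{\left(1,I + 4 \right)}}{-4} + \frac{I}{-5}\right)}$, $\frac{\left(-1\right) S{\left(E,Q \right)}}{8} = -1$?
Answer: $- \frac{198}{235} \approx -0.84255$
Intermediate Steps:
$S{\left(E,Q \right)} = 8$ ($S{\left(E,Q \right)} = \left(-8\right) \left(-1\right) = 8$)
$K{\left(I \right)} = \frac{1}{-2 + \frac{4 I}{5}}$ ($K{\left(I \right)} = \frac{1}{I + \left(\frac{8}{-4} + \frac{I}{-5}\right)} = \frac{1}{I + \left(8 \left(- \frac{1}{4}\right) + I \left(- \frac{1}{5}\right)\right)} = \frac{1}{I - \left(2 + \frac{I}{5}\right)} = \frac{1}{-2 + \frac{4 I}{5}}$)
$- \frac{44}{K{\left(-2 \right)} \left(-63 - 125\right)} = - \frac{44}{\frac{5}{2 \left(-5 + 2 \left(-2\right)\right)} \left(-63 - 125\right)} = - \frac{44}{\frac{5}{2 \left(-5 - 4\right)} \left(-188\right)} = - \frac{44}{\frac{5}{2 \left(-9\right)} \left(-188\right)} = - \frac{44}{\frac{5}{2} \left(- \frac{1}{9}\right) \left(-188\right)} = - \frac{44}{\left(- \frac{5}{18}\right) \left(-188\right)} = - \frac{44}{\frac{470}{9}} = \left(-44\right) \frac{9}{470} = - \frac{198}{235}$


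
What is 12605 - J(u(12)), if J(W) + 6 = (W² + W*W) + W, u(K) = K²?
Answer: -29005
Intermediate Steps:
J(W) = -6 + W + 2*W² (J(W) = -6 + ((W² + W*W) + W) = -6 + ((W² + W²) + W) = -6 + (2*W² + W) = -6 + (W + 2*W²) = -6 + W + 2*W²)
12605 - J(u(12)) = 12605 - (-6 + 12² + 2*(12²)²) = 12605 - (-6 + 144 + 2*144²) = 12605 - (-6 + 144 + 2*20736) = 12605 - (-6 + 144 + 41472) = 12605 - 1*41610 = 12605 - 41610 = -29005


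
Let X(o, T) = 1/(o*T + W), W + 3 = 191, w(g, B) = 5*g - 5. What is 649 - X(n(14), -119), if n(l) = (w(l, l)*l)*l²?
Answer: 13774799149/21224652 ≈ 649.00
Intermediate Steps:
w(g, B) = -5 + 5*g
W = 188 (W = -3 + 191 = 188)
n(l) = l³*(-5 + 5*l) (n(l) = ((-5 + 5*l)*l)*l² = (l*(-5 + 5*l))*l² = l³*(-5 + 5*l))
X(o, T) = 1/(188 + T*o) (X(o, T) = 1/(o*T + 188) = 1/(T*o + 188) = 1/(188 + T*o))
649 - X(n(14), -119) = 649 - 1/(188 - 595*14³*(-1 + 14)) = 649 - 1/(188 - 595*2744*13) = 649 - 1/(188 - 119*178360) = 649 - 1/(188 - 21224840) = 649 - 1/(-21224652) = 649 - 1*(-1/21224652) = 649 + 1/21224652 = 13774799149/21224652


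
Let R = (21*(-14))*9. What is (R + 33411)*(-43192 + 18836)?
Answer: -749312340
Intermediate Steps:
R = -2646 (R = -294*9 = -2646)
(R + 33411)*(-43192 + 18836) = (-2646 + 33411)*(-43192 + 18836) = 30765*(-24356) = -749312340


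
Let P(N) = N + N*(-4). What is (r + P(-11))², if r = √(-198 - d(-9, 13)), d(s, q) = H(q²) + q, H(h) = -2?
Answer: (33 + I*√209)² ≈ 880.0 + 954.15*I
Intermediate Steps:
d(s, q) = -2 + q
P(N) = -3*N (P(N) = N - 4*N = -3*N)
r = I*√209 (r = √(-198 - (-2 + 13)) = √(-198 - 1*11) = √(-198 - 11) = √(-209) = I*√209 ≈ 14.457*I)
(r + P(-11))² = (I*√209 - 3*(-11))² = (I*√209 + 33)² = (33 + I*√209)²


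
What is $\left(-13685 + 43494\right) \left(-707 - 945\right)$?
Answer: $-49244468$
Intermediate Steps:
$\left(-13685 + 43494\right) \left(-707 - 945\right) = 29809 \left(-1652\right) = -49244468$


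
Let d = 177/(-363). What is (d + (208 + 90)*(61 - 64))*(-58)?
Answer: 6277514/121 ≈ 51880.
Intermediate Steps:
d = -59/121 (d = 177*(-1/363) = -59/121 ≈ -0.48760)
(d + (208 + 90)*(61 - 64))*(-58) = (-59/121 + (208 + 90)*(61 - 64))*(-58) = (-59/121 + 298*(-3))*(-58) = (-59/121 - 894)*(-58) = -108233/121*(-58) = 6277514/121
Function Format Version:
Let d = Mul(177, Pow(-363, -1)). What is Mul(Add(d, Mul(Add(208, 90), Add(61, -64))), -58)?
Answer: Rational(6277514, 121) ≈ 51880.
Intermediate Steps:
d = Rational(-59, 121) (d = Mul(177, Rational(-1, 363)) = Rational(-59, 121) ≈ -0.48760)
Mul(Add(d, Mul(Add(208, 90), Add(61, -64))), -58) = Mul(Add(Rational(-59, 121), Mul(Add(208, 90), Add(61, -64))), -58) = Mul(Add(Rational(-59, 121), Mul(298, -3)), -58) = Mul(Add(Rational(-59, 121), -894), -58) = Mul(Rational(-108233, 121), -58) = Rational(6277514, 121)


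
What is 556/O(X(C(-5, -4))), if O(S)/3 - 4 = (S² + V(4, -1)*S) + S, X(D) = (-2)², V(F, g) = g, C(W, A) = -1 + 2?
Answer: 139/15 ≈ 9.2667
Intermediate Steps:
C(W, A) = 1
X(D) = 4
O(S) = 12 + 3*S² (O(S) = 12 + 3*((S² - S) + S) = 12 + 3*S²)
556/O(X(C(-5, -4))) = 556/(12 + 3*4²) = 556/(12 + 3*16) = 556/(12 + 48) = 556/60 = 556*(1/60) = 139/15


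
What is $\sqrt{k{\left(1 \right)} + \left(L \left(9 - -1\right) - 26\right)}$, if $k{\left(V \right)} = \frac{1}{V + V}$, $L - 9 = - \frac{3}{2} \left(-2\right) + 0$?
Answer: $\frac{3 \sqrt{42}}{2} \approx 9.7211$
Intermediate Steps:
$L = 12$ ($L = 9 + \left(- \frac{3}{2} \left(-2\right) + 0\right) = 9 + \left(\left(-3\right) \frac{1}{2} \left(-2\right) + 0\right) = 9 + \left(\left(- \frac{3}{2}\right) \left(-2\right) + 0\right) = 9 + \left(3 + 0\right) = 9 + 3 = 12$)
$k{\left(V \right)} = \frac{1}{2 V}$
$\sqrt{k{\left(1 \right)} + \left(L \left(9 - -1\right) - 26\right)} = \sqrt{\frac{1}{2 \cdot 1} - \left(26 - 12 \left(9 - -1\right)\right)} = \sqrt{\frac{1}{2} \cdot 1 - \left(26 - 12 \left(9 + 1\right)\right)} = \sqrt{\frac{1}{2} + \left(12 \cdot 10 - 26\right)} = \sqrt{\frac{1}{2} + \left(120 - 26\right)} = \sqrt{\frac{1}{2} + 94} = \sqrt{\frac{189}{2}} = \frac{3 \sqrt{42}}{2}$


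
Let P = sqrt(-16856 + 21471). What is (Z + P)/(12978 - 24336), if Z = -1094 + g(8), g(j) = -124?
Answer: 203/1893 - sqrt(4615)/11358 ≈ 0.10126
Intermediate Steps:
P = sqrt(4615) ≈ 67.934
Z = -1218 (Z = -1094 - 124 = -1218)
(Z + P)/(12978 - 24336) = (-1218 + sqrt(4615))/(12978 - 24336) = (-1218 + sqrt(4615))/(-11358) = (-1218 + sqrt(4615))*(-1/11358) = 203/1893 - sqrt(4615)/11358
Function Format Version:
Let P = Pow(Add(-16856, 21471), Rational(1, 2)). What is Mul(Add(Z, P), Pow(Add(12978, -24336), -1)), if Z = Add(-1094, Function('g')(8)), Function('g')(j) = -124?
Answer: Add(Rational(203, 1893), Mul(Rational(-1, 11358), Pow(4615, Rational(1, 2)))) ≈ 0.10126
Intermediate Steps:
P = Pow(4615, Rational(1, 2)) ≈ 67.934
Z = -1218 (Z = Add(-1094, -124) = -1218)
Mul(Add(Z, P), Pow(Add(12978, -24336), -1)) = Mul(Add(-1218, Pow(4615, Rational(1, 2))), Pow(Add(12978, -24336), -1)) = Mul(Add(-1218, Pow(4615, Rational(1, 2))), Pow(-11358, -1)) = Mul(Add(-1218, Pow(4615, Rational(1, 2))), Rational(-1, 11358)) = Add(Rational(203, 1893), Mul(Rational(-1, 11358), Pow(4615, Rational(1, 2))))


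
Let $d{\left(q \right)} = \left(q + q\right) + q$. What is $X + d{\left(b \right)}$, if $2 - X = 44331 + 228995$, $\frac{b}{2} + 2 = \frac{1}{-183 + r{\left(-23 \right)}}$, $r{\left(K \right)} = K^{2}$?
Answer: $- \frac{47287125}{173} \approx -2.7334 \cdot 10^{5}$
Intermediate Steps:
$b = - \frac{691}{173}$ ($b = -4 + \frac{2}{-183 + \left(-23\right)^{2}} = -4 + \frac{2}{-183 + 529} = -4 + \frac{2}{346} = -4 + 2 \cdot \frac{1}{346} = -4 + \frac{1}{173} = - \frac{691}{173} \approx -3.9942$)
$d{\left(q \right)} = 3 q$ ($d{\left(q \right)} = 2 q + q = 3 q$)
$X = -273324$ ($X = 2 - \left(44331 + 228995\right) = 2 - 273326 = -273324$)
$X + d{\left(b \right)} = -273324 + 3 \left(- \frac{691}{173}\right) = -273324 - \frac{2073}{173} = - \frac{47287125}{173}$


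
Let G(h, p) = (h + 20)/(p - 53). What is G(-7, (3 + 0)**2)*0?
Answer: 0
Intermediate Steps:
G(h, p) = (20 + h)/(-53 + p)
G(-7, (3 + 0)**2)*0 = ((20 - 7)/(-53 + (3 + 0)**2))*0 = (13/(-53 + 3**2))*0 = (13/(-53 + 9))*0 = (13/(-44))*0 = -1/44*13*0 = -13/44*0 = 0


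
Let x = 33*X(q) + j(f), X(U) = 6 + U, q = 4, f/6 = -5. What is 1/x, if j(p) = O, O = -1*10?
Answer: 1/320 ≈ 0.0031250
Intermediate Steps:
f = -30 (f = 6*(-5) = -30)
O = -10
j(p) = -10
x = 320 (x = 33*(6 + 4) - 10 = 33*10 - 10 = 330 - 10 = 320)
1/x = 1/320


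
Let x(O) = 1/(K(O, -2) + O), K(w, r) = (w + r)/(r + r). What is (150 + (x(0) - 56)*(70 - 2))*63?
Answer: -221886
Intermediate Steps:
K(w, r) = (r + w)/(2*r) (K(w, r) = (r + w)/((2*r)) = (r + w)*(1/(2*r)) = (r + w)/(2*r))
x(O) = 1/(1/2 + 3*O/4) (x(O) = 1/((1/2)*(-2 + O)/(-2) + O) = 1/((1/2)*(-1/2)*(-2 + O) + O) = 1/((1/2 - O/4) + O) = 1/(1/2 + 3*O/4))
(150 + (x(0) - 56)*(70 - 2))*63 = (150 + (4/(2 + 3*0) - 56)*(70 - 2))*63 = (150 + (4/(2 + 0) - 56)*68)*63 = (150 + (4/2 - 56)*68)*63 = (150 + (4*(1/2) - 56)*68)*63 = (150 + (2 - 56)*68)*63 = (150 - 54*68)*63 = (150 - 3672)*63 = -3522*63 = -221886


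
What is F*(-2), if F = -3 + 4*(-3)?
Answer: 30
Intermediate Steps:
F = -15 (F = -3 - 12 = -15)
F*(-2) = -15*(-2) = 30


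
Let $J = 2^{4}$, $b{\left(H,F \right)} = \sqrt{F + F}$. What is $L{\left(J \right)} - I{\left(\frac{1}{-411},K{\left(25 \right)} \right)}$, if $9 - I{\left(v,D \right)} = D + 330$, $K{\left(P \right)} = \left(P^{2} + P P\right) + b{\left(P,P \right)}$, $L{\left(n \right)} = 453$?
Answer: $2024 + 5 \sqrt{2} \approx 2031.1$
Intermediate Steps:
$b{\left(H,F \right)} = \sqrt{2} \sqrt{F}$ ($b{\left(H,F \right)} = \sqrt{2 F} = \sqrt{2} \sqrt{F}$)
$J = 16$
$K{\left(P \right)} = 2 P^{2} + \sqrt{2} \sqrt{P}$ ($K{\left(P \right)} = \left(P^{2} + P P\right) + \sqrt{2} \sqrt{P} = \left(P^{2} + P^{2}\right) + \sqrt{2} \sqrt{P} = 2 P^{2} + \sqrt{2} \sqrt{P}$)
$I{\left(v,D \right)} = -321 - D$ ($I{\left(v,D \right)} = 9 - \left(D + 330\right) = 9 - \left(330 + D\right) = -321 - D$)
$L{\left(J \right)} - I{\left(\frac{1}{-411},K{\left(25 \right)} \right)} = 453 - \left(-321 - \left(2 \cdot 25^{2} + \sqrt{2} \sqrt{25}\right)\right) = 453 - \left(-321 - \left(2 \cdot 625 + \sqrt{2} \cdot 5\right)\right) = 453 - \left(-321 - \left(1250 + 5 \sqrt{2}\right)\right) = 453 - \left(-1571 - 5 \sqrt{2}\right) = 453 + \left(1571 + 5 \sqrt{2}\right) = 2024 + 5 \sqrt{2}$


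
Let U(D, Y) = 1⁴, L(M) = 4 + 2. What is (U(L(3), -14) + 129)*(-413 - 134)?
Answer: -71110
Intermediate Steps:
L(M) = 6
U(D, Y) = 1
(U(L(3), -14) + 129)*(-413 - 134) = (1 + 129)*(-413 - 134) = 130*(-547) = -71110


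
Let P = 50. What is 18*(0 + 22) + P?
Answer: 446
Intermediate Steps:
18*(0 + 22) + P = 18*(0 + 22) + 50 = 18*22 + 50 = 396 + 50 = 446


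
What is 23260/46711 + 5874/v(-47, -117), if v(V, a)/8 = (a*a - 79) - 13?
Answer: 1402255087/2540517868 ≈ 0.55196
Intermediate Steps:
v(V, a) = -736 + 8*a² (v(V, a) = 8*((a*a - 79) - 13) = 8*((a² - 79) - 13) = 8*((-79 + a²) - 13) = 8*(-92 + a²) = -736 + 8*a²)
23260/46711 + 5874/v(-47, -117) = 23260/46711 + 5874/(-736 + 8*(-117)²) = 23260*(1/46711) + 5874/(-736 + 8*13689) = 23260/46711 + 5874/(-736 + 109512) = 23260/46711 + 5874/108776 = 23260/46711 + 5874*(1/108776) = 23260/46711 + 2937/54388 = 1402255087/2540517868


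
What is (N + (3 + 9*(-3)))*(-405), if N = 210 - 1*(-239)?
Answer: -172125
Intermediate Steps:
N = 449 (N = 210 + 239 = 449)
(N + (3 + 9*(-3)))*(-405) = (449 + (3 + 9*(-3)))*(-405) = (449 + (3 - 27))*(-405) = (449 - 24)*(-405) = 425*(-405) = -172125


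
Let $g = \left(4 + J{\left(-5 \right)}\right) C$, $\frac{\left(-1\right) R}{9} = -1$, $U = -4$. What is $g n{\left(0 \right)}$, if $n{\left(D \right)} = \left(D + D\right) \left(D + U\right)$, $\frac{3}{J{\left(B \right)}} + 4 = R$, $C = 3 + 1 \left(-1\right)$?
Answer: $0$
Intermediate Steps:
$R = 9$ ($R = \left(-9\right) \left(-1\right) = 9$)
$C = 2$ ($C = 3 - 1 = 2$)
$J{\left(B \right)} = \frac{3}{5}$ ($J{\left(B \right)} = \frac{3}{-4 + 9} = \frac{3}{5}$)
$n{\left(D \right)} = 2 D \left(-4 + D\right)$ ($n{\left(D \right)} = \left(D + D\right) \left(D - 4\right) = 2 D \left(-4 + D\right)$)
$g = \frac{46}{5}$ ($g = \left(4 + \frac{3}{5}\right) 2 = \frac{23}{5} \cdot 2 = \frac{46}{5} \approx 9.2$)
$g n{\left(0 \right)} = \frac{46 \cdot 2 \cdot 0 \left(-4 + 0\right)}{5} = \frac{46 \cdot 2 \cdot 0 \left(-4\right)}{5} = \frac{46}{5} \cdot 0 = 0$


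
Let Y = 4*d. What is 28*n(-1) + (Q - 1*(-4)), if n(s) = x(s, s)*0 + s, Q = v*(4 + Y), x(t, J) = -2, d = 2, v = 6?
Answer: 48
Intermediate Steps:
Y = 8 (Y = 4*2 = 8)
Q = 72 (Q = 6*(4 + 8) = 6*12 = 72)
n(s) = s (n(s) = -2*0 + s = 0 + s = s)
28*n(-1) + (Q - 1*(-4)) = 28*(-1) + (72 - 1*(-4)) = -28 + (72 + 4) = -28 + 76 = 48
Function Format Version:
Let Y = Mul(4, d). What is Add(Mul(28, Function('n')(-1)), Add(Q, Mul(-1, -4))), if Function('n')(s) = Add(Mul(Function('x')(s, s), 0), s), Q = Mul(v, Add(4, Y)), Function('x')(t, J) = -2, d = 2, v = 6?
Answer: 48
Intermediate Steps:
Y = 8 (Y = Mul(4, 2) = 8)
Q = 72 (Q = Mul(6, Add(4, 8)) = Mul(6, 12) = 72)
Function('n')(s) = s (Function('n')(s) = Add(Mul(-2, 0), s) = Add(0, s) = s)
Add(Mul(28, Function('n')(-1)), Add(Q, Mul(-1, -4))) = Add(Mul(28, -1), Add(72, Mul(-1, -4))) = Add(-28, Add(72, 4)) = Add(-28, 76) = 48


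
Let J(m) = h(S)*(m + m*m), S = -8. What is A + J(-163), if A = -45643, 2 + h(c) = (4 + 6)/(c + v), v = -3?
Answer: -1347065/11 ≈ -1.2246e+5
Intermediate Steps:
h(c) = -2 + 10/(-3 + c) (h(c) = -2 + (4 + 6)/(c - 3) = -2 + 10/(-3 + c))
J(m) = -32*m/11 - 32*m²/11 (J(m) = (2*(8 - 1*(-8))/(-3 - 8))*(m + m*m) = (2*(8 + 8)/(-11))*(m + m²) = (2*(-1/11)*16)*(m + m²) = -32*(m + m²)/11 = -32*m/11 - 32*m²/11)
A + J(-163) = -45643 - 32/11*(-163)*(1 - 163) = -45643 - 32/11*(-163)*(-162) = -45643 - 844992/11 = -1347065/11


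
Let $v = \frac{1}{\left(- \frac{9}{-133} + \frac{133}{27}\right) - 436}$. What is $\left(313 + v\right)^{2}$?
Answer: $\frac{234682385855358961}{2395511489536} \approx 97968.0$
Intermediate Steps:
$v = - \frac{3591}{1547744}$ ($v = \frac{1}{\left(\left(-9\right) \left(- \frac{1}{133}\right) + 133 \cdot \frac{1}{27}\right) - 436} = \frac{1}{\left(\frac{9}{133} + \frac{133}{27}\right) - 436} = \frac{1}{\frac{17932}{3591} - 436} = \frac{1}{- \frac{1547744}{3591}} = - \frac{3591}{1547744} \approx -0.0023202$)
$\left(313 + v\right)^{2} = \left(313 - \frac{3591}{1547744}\right)^{2} = \left(\frac{484440281}{1547744}\right)^{2} = \frac{234682385855358961}{2395511489536}$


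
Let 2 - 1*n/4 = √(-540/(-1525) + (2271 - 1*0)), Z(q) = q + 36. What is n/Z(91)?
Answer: 8/127 - 4*√211292715/38735 ≈ -1.4381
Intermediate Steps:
Z(q) = 36 + q
n = 8 - 4*√211292715/305 (n = 8 - 4*√(-540/(-1525) + (2271 - 1*0)) = 8 - 4*√(-540*(-1/1525) + (2271 + 0)) = 8 - 4*√(108/305 + 2271) = 8 - 4*√211292715/305 ≈ -182.64)
n/Z(91) = (8 - 4*√211292715/305)/(36 + 91) = (8 - 4*√211292715/305)/127 = (8 - 4*√211292715/305)*(1/127) = 8/127 - 4*√211292715/38735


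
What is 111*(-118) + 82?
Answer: -13016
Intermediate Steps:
111*(-118) + 82 = -13098 + 82 = -13016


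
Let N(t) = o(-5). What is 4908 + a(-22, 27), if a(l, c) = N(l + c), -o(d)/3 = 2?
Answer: 4902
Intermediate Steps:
o(d) = -6 (o(d) = -3*2 = -6)
N(t) = -6
a(l, c) = -6
4908 + a(-22, 27) = 4908 - 6 = 4902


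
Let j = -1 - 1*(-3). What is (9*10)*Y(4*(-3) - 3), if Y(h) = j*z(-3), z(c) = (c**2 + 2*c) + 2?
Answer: 900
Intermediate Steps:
j = 2 (j = -1 + 3 = 2)
z(c) = 2 + c**2 + 2*c
Y(h) = 10 (Y(h) = 2*(2 + (-3)**2 + 2*(-3)) = 2*(2 + 9 - 6) = 2*5 = 10)
(9*10)*Y(4*(-3) - 3) = (9*10)*10 = 90*10 = 900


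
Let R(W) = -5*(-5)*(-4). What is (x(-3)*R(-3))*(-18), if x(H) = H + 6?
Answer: 5400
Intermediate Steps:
R(W) = -100 (R(W) = 25*(-4) = -100)
x(H) = 6 + H
(x(-3)*R(-3))*(-18) = ((6 - 3)*(-100))*(-18) = (3*(-100))*(-18) = -300*(-18) = 5400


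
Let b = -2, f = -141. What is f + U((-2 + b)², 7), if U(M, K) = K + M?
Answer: -118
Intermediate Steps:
f + U((-2 + b)², 7) = -141 + (7 + (-2 - 2)²) = -141 + (7 + (-4)²) = -141 + (7 + 16) = -141 + 23 = -118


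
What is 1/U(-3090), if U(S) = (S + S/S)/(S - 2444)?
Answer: 5534/3089 ≈ 1.7915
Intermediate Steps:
U(S) = (1 + S)/(-2444 + S) (U(S) = (S + 1)/(-2444 + S) = (1 + S)/(-2444 + S))
1/U(-3090) = 1/((1 - 3090)/(-2444 - 3090)) = 1/(-3089/(-5534)) = 1/(-1/5534*(-3089)) = 1/(3089/5534) = 5534/3089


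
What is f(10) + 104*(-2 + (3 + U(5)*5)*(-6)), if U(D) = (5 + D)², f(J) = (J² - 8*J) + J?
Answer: -314050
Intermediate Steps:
f(J) = J² - 7*J
f(10) + 104*(-2 + (3 + U(5)*5)*(-6)) = 10*(-7 + 10) + 104*(-2 + (3 + (5 + 5)²*5)*(-6)) = 10*3 + 104*(-2 + (3 + 10²*5)*(-6)) = 30 + 104*(-2 + (3 + 100*5)*(-6)) = 30 + 104*(-2 + (3 + 500)*(-6)) = 30 + 104*(-2 + 503*(-6)) = 30 + 104*(-2 - 3018) = 30 + 104*(-3020) = 30 - 314080 = -314050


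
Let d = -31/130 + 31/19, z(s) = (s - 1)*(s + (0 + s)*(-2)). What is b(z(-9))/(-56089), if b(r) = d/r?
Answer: 1147/4156194900 ≈ 2.7597e-7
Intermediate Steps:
z(s) = -s*(-1 + s) (z(s) = (-1 + s)*(s + s*(-2)) = (-1 + s)*(s - 2*s) = (-1 + s)*(-s) = -s*(-1 + s))
d = 3441/2470 (d = -31*1/130 + 31*(1/19) = -31/130 + 31/19 = 3441/2470 ≈ 1.3931)
b(r) = 3441/(2470*r)
b(z(-9))/(-56089) = (3441/(2470*((-9*(1 - 1*(-9))))))/(-56089) = (3441/(2470*((-9*(1 + 9)))))*(-1/56089) = (3441/(2470*((-9*10))))*(-1/56089) = ((3441/2470)/(-90))*(-1/56089) = ((3441/2470)*(-1/90))*(-1/56089) = -1147/74100*(-1/56089) = 1147/4156194900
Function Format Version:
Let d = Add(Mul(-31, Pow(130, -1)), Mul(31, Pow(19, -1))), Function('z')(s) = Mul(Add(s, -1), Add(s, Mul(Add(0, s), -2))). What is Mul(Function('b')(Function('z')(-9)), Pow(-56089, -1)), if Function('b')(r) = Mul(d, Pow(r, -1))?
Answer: Rational(1147, 4156194900) ≈ 2.7597e-7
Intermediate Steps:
Function('z')(s) = Mul(-1, s, Add(-1, s)) (Function('z')(s) = Mul(Add(-1, s), Add(s, Mul(s, -2))) = Mul(Add(-1, s), Add(s, Mul(-2, s))) = Mul(Add(-1, s), Mul(-1, s)) = Mul(-1, s, Add(-1, s)))
d = Rational(3441, 2470) (d = Add(Mul(-31, Rational(1, 130)), Mul(31, Rational(1, 19))) = Add(Rational(-31, 130), Rational(31, 19)) = Rational(3441, 2470) ≈ 1.3931)
Function('b')(r) = Mul(Rational(3441, 2470), Pow(r, -1))
Mul(Function('b')(Function('z')(-9)), Pow(-56089, -1)) = Mul(Mul(Rational(3441, 2470), Pow(Mul(-9, Add(1, Mul(-1, -9))), -1)), Pow(-56089, -1)) = Mul(Mul(Rational(3441, 2470), Pow(Mul(-9, Add(1, 9)), -1)), Rational(-1, 56089)) = Mul(Mul(Rational(3441, 2470), Pow(Mul(-9, 10), -1)), Rational(-1, 56089)) = Mul(Mul(Rational(3441, 2470), Pow(-90, -1)), Rational(-1, 56089)) = Mul(Mul(Rational(3441, 2470), Rational(-1, 90)), Rational(-1, 56089)) = Mul(Rational(-1147, 74100), Rational(-1, 56089)) = Rational(1147, 4156194900)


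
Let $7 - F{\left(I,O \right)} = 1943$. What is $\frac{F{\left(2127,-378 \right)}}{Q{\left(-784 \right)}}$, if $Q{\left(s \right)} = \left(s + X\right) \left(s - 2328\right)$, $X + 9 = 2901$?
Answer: $\frac{121}{410006} \approx 0.00029512$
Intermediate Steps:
$X = 2892$ ($X = -9 + 2901 = 2892$)
$F{\left(I,O \right)} = -1936$ ($F{\left(I,O \right)} = 7 - 1943 = -1936$)
$Q{\left(s \right)} = \left(-2328 + s\right) \left(2892 + s\right)$ ($Q{\left(s \right)} = \left(s + 2892\right) \left(s - 2328\right) = \left(2892 + s\right) \left(-2328 + s\right) = \left(-2328 + s\right) \left(2892 + s\right)$)
$\frac{F{\left(2127,-378 \right)}}{Q{\left(-784 \right)}} = - \frac{1936}{-6732576 + \left(-784\right)^{2} + 564 \left(-784\right)} = - \frac{1936}{-6732576 + 614656 - 442176} = - \frac{1936}{-6560096} = \left(-1936\right) \left(- \frac{1}{6560096}\right) = \frac{121}{410006}$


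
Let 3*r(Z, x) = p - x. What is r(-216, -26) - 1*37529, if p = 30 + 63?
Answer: -112468/3 ≈ -37489.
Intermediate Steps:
p = 93
r(Z, x) = 31 - x/3 (r(Z, x) = (93 - x)/3 = 31 - x/3)
r(-216, -26) - 1*37529 = (31 - ⅓*(-26)) - 1*37529 = (31 + 26/3) - 37529 = 119/3 - 37529 = -112468/3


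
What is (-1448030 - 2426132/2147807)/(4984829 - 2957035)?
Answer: -91473276363/128097357287 ≈ -0.71409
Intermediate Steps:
(-1448030 - 2426132/2147807)/(4984829 - 2957035) = (-1448030 - 2426132*1/2147807)/2027794 = (-1448030 - 2426132/2147807)*(1/2027794) = -3110091396342/2147807*1/2027794 = -91473276363/128097357287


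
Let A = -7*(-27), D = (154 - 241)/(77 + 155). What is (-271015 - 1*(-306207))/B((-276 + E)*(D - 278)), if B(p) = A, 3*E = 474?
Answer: 35192/189 ≈ 186.20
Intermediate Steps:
E = 158 (E = (1/3)*474 = 158)
D = -3/8 (D = -87/232 = -87*1/232 = -3/8 ≈ -0.37500)
A = 189
B(p) = 189
(-271015 - 1*(-306207))/B((-276 + E)*(D - 278)) = (-271015 - 1*(-306207))/189 = (-271015 + 306207)*(1/189) = 35192*(1/189) = 35192/189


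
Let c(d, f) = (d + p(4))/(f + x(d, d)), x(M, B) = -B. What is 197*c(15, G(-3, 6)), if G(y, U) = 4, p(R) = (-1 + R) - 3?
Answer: -2955/11 ≈ -268.64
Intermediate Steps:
p(R) = -4 + R
c(d, f) = d/(f - d) (c(d, f) = (d + (-4 + 4))/(f - d) = (d + 0)/(f - d) = d/(f - d))
197*c(15, G(-3, 6)) = 197*(-1*15/(15 - 1*4)) = 197*(-1*15/(15 - 4)) = 197*(-1*15/11) = 197*(-1*15*1/11) = 197*(-15/11) = -2955/11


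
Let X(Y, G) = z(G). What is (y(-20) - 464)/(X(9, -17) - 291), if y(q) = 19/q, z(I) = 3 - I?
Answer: 9299/5420 ≈ 1.7157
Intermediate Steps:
X(Y, G) = 3 - G
(y(-20) - 464)/(X(9, -17) - 291) = (19/(-20) - 464)/((3 - 1*(-17)) - 291) = (19*(-1/20) - 464)/((3 + 17) - 291) = (-19/20 - 464)/(20 - 291) = -9299/20/(-271) = -9299/20*(-1/271) = 9299/5420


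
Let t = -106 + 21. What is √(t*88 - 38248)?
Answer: 4*I*√2858 ≈ 213.84*I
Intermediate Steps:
t = -85
√(t*88 - 38248) = √(-85*88 - 38248) = √(-7480 - 38248) = √(-45728) = 4*I*√2858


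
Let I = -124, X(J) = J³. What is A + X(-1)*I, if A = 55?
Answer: 179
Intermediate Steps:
A + X(-1)*I = 55 + (-1)³*(-124) = 55 - 1*(-124) = 55 + 124 = 179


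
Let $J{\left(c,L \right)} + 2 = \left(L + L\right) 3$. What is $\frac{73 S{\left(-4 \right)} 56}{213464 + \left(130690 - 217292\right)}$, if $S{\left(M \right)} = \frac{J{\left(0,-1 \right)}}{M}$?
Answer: $\frac{4088}{63431} \approx 0.064448$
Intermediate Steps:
$J{\left(c,L \right)} = -2 + 6 L$ ($J{\left(c,L \right)} = -2 + \left(L + L\right) 3 = -2 + 2 L 3 = -2 + 6 L$)
$S{\left(M \right)} = - \frac{8}{M}$ ($S{\left(M \right)} = \frac{-2 + 6 \left(-1\right)}{M} = \frac{-2 - 6}{M} = - \frac{8}{M}$)
$\frac{73 S{\left(-4 \right)} 56}{213464 + \left(130690 - 217292\right)} = \frac{73 \left(- \frac{8}{-4}\right) 56}{213464 + \left(130690 - 217292\right)} = \frac{73 \left(\left(-8\right) \left(- \frac{1}{4}\right)\right) 56}{213464 + \left(130690 - 217292\right)} = \frac{73 \cdot 2 \cdot 56}{213464 - 86602} = \frac{146 \cdot 56}{126862} = 8176 \cdot \frac{1}{126862} = \frac{4088}{63431}$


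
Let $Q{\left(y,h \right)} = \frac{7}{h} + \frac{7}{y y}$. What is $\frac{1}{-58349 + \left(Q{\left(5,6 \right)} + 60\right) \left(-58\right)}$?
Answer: $- \frac{75}{4643468} \approx -1.6152 \cdot 10^{-5}$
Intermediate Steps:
$Q{\left(y,h \right)} = \frac{7}{h} + \frac{7}{y^{2}}$
$\frac{1}{-58349 + \left(Q{\left(5,6 \right)} + 60\right) \left(-58\right)} = \frac{1}{-58349 + \left(\left(\frac{7}{6} + \frac{7}{25}\right) + 60\right) \left(-58\right)} = \frac{1}{-58349 + \left(\frac{217}{150} + 60\right) \left(-58\right)} = \frac{1}{-58349 + \frac{9217}{150} \left(-58\right)} = \frac{1}{-58349 - \frac{267293}{75}} = \frac{1}{- \frac{4643468}{75}} = - \frac{75}{4643468}$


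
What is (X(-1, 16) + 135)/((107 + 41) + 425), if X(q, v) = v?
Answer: 151/573 ≈ 0.26353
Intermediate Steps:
(X(-1, 16) + 135)/((107 + 41) + 425) = (16 + 135)/((107 + 41) + 425) = 151/(148 + 425) = 151/573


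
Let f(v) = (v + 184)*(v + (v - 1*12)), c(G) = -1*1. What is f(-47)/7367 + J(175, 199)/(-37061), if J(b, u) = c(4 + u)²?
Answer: -10154853/5151479 ≈ -1.9713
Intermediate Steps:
c(G) = -1
J(b, u) = 1 (J(b, u) = (-1)² = 1)
f(v) = (-12 + 2*v)*(184 + v) (f(v) = (184 + v)*(v + (v - 12)) = (184 + v)*(v + (-12 + v)) = (184 + v)*(-12 + 2*v) = (-12 + 2*v)*(184 + v))
f(-47)/7367 + J(175, 199)/(-37061) = (-2208 + 2*(-47)² + 356*(-47))/7367 + 1/(-37061) = (-2208 + 2*2209 - 16732)*(1/7367) + 1*(-1/37061) = (-2208 + 4418 - 16732)*(1/7367) - 1/37061 = -14522*1/7367 - 1/37061 = -274/139 - 1/37061 = -10154853/5151479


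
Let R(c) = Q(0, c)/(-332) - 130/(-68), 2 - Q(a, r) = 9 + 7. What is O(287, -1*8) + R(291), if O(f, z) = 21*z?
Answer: -234291/1411 ≈ -166.05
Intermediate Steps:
Q(a, r) = -14 (Q(a, r) = 2 - (9 + 7) = 2 - 1*16 = 2 - 16 = -14)
R(c) = 2757/1411 (R(c) = -14/(-332) - 130/(-68) = -14*(-1/332) - 130*(-1/68) = 7/166 + 65/34 = 2757/1411)
O(287, -1*8) + R(291) = 21*(-1*8) + 2757/1411 = 21*(-8) + 2757/1411 = -168 + 2757/1411 = -234291/1411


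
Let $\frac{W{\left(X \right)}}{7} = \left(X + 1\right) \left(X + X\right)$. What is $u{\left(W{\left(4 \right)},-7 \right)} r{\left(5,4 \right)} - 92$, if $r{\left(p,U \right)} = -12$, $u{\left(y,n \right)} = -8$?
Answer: $4$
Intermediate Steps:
$W{\left(X \right)} = 14 X \left(1 + X\right)$ ($W{\left(X \right)} = 7 \left(X + 1\right) \left(X + X\right) = 7 \left(1 + X\right) 2 X = 7 \cdot 2 X \left(1 + X\right) = 14 X \left(1 + X\right)$)
$u{\left(W{\left(4 \right)},-7 \right)} r{\left(5,4 \right)} - 92 = \left(-8\right) \left(-12\right) - 92 = 96 - 92 = 4$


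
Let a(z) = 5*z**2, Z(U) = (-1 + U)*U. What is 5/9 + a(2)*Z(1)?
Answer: 5/9 ≈ 0.55556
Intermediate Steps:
Z(U) = U*(-1 + U)
5/9 + a(2)*Z(1) = 5/9 + (5*2**2)*(1*(-1 + 1)) = 5*(1/9) + (5*4)*(1*0) = 5/9 + 20*0 = 5/9 + 0 = 5/9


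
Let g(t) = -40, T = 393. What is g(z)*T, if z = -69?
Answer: -15720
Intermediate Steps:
g(z)*T = -40*393 = -15720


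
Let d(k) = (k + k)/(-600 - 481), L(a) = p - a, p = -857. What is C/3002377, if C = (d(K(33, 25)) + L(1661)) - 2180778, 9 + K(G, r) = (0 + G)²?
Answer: -2360145136/3245569537 ≈ -0.72719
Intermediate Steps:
L(a) = -857 - a
K(G, r) = -9 + G² (K(G, r) = -9 + (0 + G)² = -9 + G²)
d(k) = -2*k/1081 (d(k) = (2*k)/(-1081) = (2*k)*(-1/1081) = -2*k/1081)
C = -2360145136/1081 (C = (-2*(-9 + 33²)/1081 + (-857 - 1*1661)) - 2180778 = (-2*(-9 + 1089)/1081 + (-857 - 1661)) - 2180778 = (-2/1081*1080 - 2518) - 2180778 = (-2160/1081 - 2518) - 2180778 = -2724118/1081 - 2180778 = -2360145136/1081 ≈ -2.1833e+6)
C/3002377 = -2360145136/1081/3002377 = -2360145136/1081*1/3002377 = -2360145136/3245569537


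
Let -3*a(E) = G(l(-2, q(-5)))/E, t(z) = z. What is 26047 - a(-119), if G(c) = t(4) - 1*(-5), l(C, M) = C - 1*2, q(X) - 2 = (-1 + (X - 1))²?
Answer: 3099590/119 ≈ 26047.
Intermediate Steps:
q(X) = 2 + (-2 + X)² (q(X) = 2 + (-1 + (X - 1))² = 2 + (-1 + (-1 + X))² = 2 + (-2 + X)²)
l(C, M) = -2 + C (l(C, M) = C - 2 = -2 + C)
G(c) = 9 (G(c) = 4 - 1*(-5) = 4 + 5 = 9)
a(E) = -3/E
26047 - a(-119) = 26047 - (-3)/(-119) = 26047 - (-3)*(-1)/119 = 26047 - 1*3/119 = 26047 - 3/119 = 3099590/119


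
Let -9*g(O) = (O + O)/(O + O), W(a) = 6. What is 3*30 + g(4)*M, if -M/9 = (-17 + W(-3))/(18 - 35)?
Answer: 1541/17 ≈ 90.647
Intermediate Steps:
g(O) = -⅑ (g(O) = -(O + O)/(9*(O + O)) = -2*O/(9*(2*O)) = -2*O*1/(2*O)/9 = -⅑*1 = -⅑)
M = -99/17 (M = -9*(-17 + 6)/(18 - 35) = -(-99)/(-17) = -(-99)*(-1)/17 = -9*11/17 = -99/17 ≈ -5.8235)
3*30 + g(4)*M = 3*30 - ⅑*(-99/17) = 90 + 11/17 = 1541/17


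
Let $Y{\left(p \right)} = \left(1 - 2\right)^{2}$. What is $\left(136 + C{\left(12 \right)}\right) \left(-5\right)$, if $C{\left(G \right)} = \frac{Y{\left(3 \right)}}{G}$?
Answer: $- \frac{8165}{12} \approx -680.42$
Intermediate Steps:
$Y{\left(p \right)} = 1$ ($Y{\left(p \right)} = \left(-1\right)^{2} = 1$)
$C{\left(G \right)} = \frac{1}{G}$ ($C{\left(G \right)} = 1 \frac{1}{G} = \frac{1}{G}$)
$\left(136 + C{\left(12 \right)}\right) \left(-5\right) = \left(136 + \frac{1}{12}\right) \left(-5\right) = \frac{1633}{12} \left(-5\right) = - \frac{8165}{12}$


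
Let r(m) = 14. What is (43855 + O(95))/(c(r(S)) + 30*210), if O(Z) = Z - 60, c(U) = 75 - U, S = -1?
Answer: 43890/6361 ≈ 6.8999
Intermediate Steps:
O(Z) = -60 + Z
(43855 + O(95))/(c(r(S)) + 30*210) = (43855 + (-60 + 95))/((75 - 1*14) + 30*210) = (43855 + 35)/((75 - 14) + 6300) = 43890/(61 + 6300) = 43890/6361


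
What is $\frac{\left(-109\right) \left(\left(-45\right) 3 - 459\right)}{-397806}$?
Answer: $- \frac{10791}{66301} \approx -0.16276$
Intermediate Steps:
$\frac{\left(-109\right) \left(\left(-45\right) 3 - 459\right)}{-397806} = - 109 \left(-135 - 459\right) \left(- \frac{1}{397806}\right) = \left(-109\right) \left(-594\right) \left(- \frac{1}{397806}\right) = 64746 \left(- \frac{1}{397806}\right) = - \frac{10791}{66301}$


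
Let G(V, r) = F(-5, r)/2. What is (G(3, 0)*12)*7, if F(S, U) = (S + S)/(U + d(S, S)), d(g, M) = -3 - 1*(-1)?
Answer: 210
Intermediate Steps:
d(g, M) = -2 (d(g, M) = -3 + 1 = -2)
F(S, U) = 2*S/(-2 + U) (F(S, U) = (S + S)/(U - 2) = (2*S)/(-2 + U) = 2*S/(-2 + U))
G(V, r) = -5/(-2 + r) (G(V, r) = (2*(-5)/(-2 + r))/2 = -10/(-2 + r)*(1/2) = -5/(-2 + r))
(G(3, 0)*12)*7 = (-5/(-2 + 0)*12)*7 = (-5/(-2)*12)*7 = (-5*(-1/2)*12)*7 = ((5/2)*12)*7 = 30*7 = 210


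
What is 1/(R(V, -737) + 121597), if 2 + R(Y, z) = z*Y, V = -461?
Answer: 1/461352 ≈ 2.1675e-6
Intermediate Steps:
R(Y, z) = -2 + Y*z (R(Y, z) = -2 + z*Y = -2 + Y*z)
1/(R(V, -737) + 121597) = 1/((-2 - 461*(-737)) + 121597) = 1/((-2 + 339757) + 121597) = 1/(339755 + 121597) = 1/461352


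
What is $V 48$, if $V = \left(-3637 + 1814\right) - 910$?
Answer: $-131184$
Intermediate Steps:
$V = -2733$ ($V = -1823 - 910 = -2733$)
$V 48 = \left(-2733\right) 48 = -131184$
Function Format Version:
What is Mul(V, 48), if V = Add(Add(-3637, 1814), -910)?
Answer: -131184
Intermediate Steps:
V = -2733 (V = Add(-1823, -910) = -2733)
Mul(V, 48) = Mul(-2733, 48) = -131184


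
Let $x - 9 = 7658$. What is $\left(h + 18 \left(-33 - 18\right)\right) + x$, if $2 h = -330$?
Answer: $6584$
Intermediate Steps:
$h = -165$ ($h = \frac{1}{2} \left(-330\right) = -165$)
$x = 7667$ ($x = 9 + 7658 = 7667$)
$\left(h + 18 \left(-33 - 18\right)\right) + x = \left(-165 + 18 \left(-33 - 18\right)\right) + 7667 = \left(-165 + 18 \left(-51\right)\right) + 7667 = \left(-165 - 918\right) + 7667 = -1083 + 7667 = 6584$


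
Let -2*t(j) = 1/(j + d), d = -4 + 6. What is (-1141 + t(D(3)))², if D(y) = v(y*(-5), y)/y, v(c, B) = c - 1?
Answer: 520615489/400 ≈ 1.3015e+6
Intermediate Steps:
v(c, B) = -1 + c
D(y) = (-1 - 5*y)/y (D(y) = (-1 + y*(-5))/y = (-1 - 5*y)/y)
d = 2
t(j) = -1/(2*(2 + j)) (t(j) = -1/(2*(j + 2)) = -1/(2*(2 + j)))
(-1141 + t(D(3)))² = (-1141 - 1/(4 + 2*(-5 - 1/3)))² = (-1141 - 1/(4 + 2*(-5 - 1*⅓)))² = (-1141 - 1/(4 + 2*(-5 - ⅓)))² = (-1141 - 1/(4 + 2*(-16/3)))² = (-1141 - 1/(4 - 32/3))² = (-1141 - 1/(-20/3))² = (-1141 - 1*(-3/20))² = (-1141 + 3/20)² = (-22817/20)² = 520615489/400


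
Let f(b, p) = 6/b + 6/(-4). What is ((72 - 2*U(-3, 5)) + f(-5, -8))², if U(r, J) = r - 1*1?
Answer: 597529/100 ≈ 5975.3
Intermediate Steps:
U(r, J) = -1 + r (U(r, J) = r - 1 = -1 + r)
f(b, p) = -3/2 + 6/b (f(b, p) = 6/b + 6*(-¼) = 6/b - 3/2 = -3/2 + 6/b)
((72 - 2*U(-3, 5)) + f(-5, -8))² = ((72 - 2*(-1 - 3)) + (-3/2 + 6/(-5)))² = ((72 - 2*(-4)) + (-3/2 + 6*(-⅕)))² = ((72 - 1*(-8)) + (-3/2 - 6/5))² = ((72 + 8) - 27/10)² = (80 - 27/10)² = (773/10)² = 597529/100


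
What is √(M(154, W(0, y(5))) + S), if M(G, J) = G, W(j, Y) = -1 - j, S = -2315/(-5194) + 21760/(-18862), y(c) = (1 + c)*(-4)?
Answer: √7506594789883286/6997802 ≈ 12.381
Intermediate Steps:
y(c) = -4 - 4*c
S = -34677955/48984614 (S = -2315*(-1/5194) + 21760*(-1/18862) = 2315/5194 - 10880/9431 = -34677955/48984614 ≈ -0.70794)
√(M(154, W(0, y(5))) + S) = √(154 - 34677955/48984614) = √(7508952601/48984614) = √7506594789883286/6997802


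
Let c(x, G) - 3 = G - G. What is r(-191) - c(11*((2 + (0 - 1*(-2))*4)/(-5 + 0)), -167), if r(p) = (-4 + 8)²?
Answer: 13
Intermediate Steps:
r(p) = 16 (r(p) = 4² = 16)
c(x, G) = 3 (c(x, G) = 3 + (G - G) = 3 + 0 = 3)
r(-191) - c(11*((2 + (0 - 1*(-2))*4)/(-5 + 0)), -167) = 16 - 1*3 = 16 - 3 = 13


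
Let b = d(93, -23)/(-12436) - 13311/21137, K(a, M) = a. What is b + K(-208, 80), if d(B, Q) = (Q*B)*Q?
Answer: -55880236841/262859732 ≈ -212.59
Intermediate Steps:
d(B, Q) = B*Q² (d(B, Q) = (B*Q)*Q = B*Q²)
b = -1205412585/262859732 (b = (93*(-23)²)/(-12436) - 13311/21137 = (93*529)*(-1/12436) - 13311*1/21137 = 49197*(-1/12436) - 13311/21137 = -49197/12436 - 13311/21137 = -1205412585/262859732 ≈ -4.5858)
b + K(-208, 80) = -1205412585/262859732 - 208 = -55880236841/262859732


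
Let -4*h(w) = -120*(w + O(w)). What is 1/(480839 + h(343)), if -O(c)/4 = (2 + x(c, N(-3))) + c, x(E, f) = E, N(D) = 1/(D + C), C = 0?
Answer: 1/408569 ≈ 2.4476e-6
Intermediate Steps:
N(D) = 1/D (N(D) = 1/(D + 0) = 1/D)
O(c) = -8 - 8*c (O(c) = -4*((2 + c) + c) = -4*(2 + 2*c) = -8 - 8*c)
h(w) = -240 - 210*w (h(w) = -(-30)*(w + (-8 - 8*w)) = -(-30)*(-8 - 7*w) = -(960 + 840*w)/4 = -240 - 210*w)
1/(480839 + h(343)) = 1/(480839 + (-240 - 210*343)) = 1/(480839 + (-240 - 72030)) = 1/(480839 - 72270) = 1/408569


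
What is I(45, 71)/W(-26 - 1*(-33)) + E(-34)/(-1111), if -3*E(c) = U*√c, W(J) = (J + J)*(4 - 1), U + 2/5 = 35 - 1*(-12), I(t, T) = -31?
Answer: -31/42 + 233*I*√34/16665 ≈ -0.7381 + 0.081525*I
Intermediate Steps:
U = 233/5 (U = -⅖ + (35 - 1*(-12)) = -⅖ + (35 + 12) = -⅖ + 47 = 233/5 ≈ 46.600)
W(J) = 6*J (W(J) = (2*J)*3 = 6*J)
E(c) = -233*√c/15
I(45, 71)/W(-26 - 1*(-33)) + E(-34)/(-1111) = -31*1/(6*(-26 - 1*(-33))) - 233*I*√34/15/(-1111) = -31*1/(6*(-26 + 33)) - 233*I*√34/15*(-1/1111) = -31/(6*7) - 233*I*√34/15*(-1/1111) = -31/42 + 233*I*√34/16665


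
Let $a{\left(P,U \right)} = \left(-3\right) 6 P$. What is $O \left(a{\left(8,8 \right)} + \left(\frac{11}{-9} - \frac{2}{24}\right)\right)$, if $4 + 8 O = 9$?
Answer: $- \frac{26155}{288} \approx -90.816$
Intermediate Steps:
$O = \frac{5}{8}$ ($O = - \frac{1}{2} + \frac{1}{8} \cdot 9 = - \frac{1}{2} + \frac{9}{8} = \frac{5}{8} \approx 0.625$)
$a{\left(P,U \right)} = - 18 P$
$O \left(a{\left(8,8 \right)} + \left(\frac{11}{-9} - \frac{2}{24}\right)\right) = \frac{5 \left(\left(-18\right) 8 + \left(\frac{11}{-9} - \frac{2}{24}\right)\right)}{8} = \frac{5 \left(-144 + \left(11 \left(- \frac{1}{9}\right) - \frac{1}{12}\right)\right)}{8} = \frac{5 \left(-144 - \frac{47}{36}\right)}{8} = \frac{5}{8} \left(- \frac{5231}{36}\right) = - \frac{26155}{288}$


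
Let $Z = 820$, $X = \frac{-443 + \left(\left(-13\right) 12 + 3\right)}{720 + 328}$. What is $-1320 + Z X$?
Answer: $- \frac{234010}{131} \approx -1786.3$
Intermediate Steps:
$X = - \frac{149}{262}$ ($X = \frac{-443 + \left(-156 + 3\right)}{1048} = \left(-443 - 153\right) \frac{1}{1048} = \left(-596\right) \frac{1}{1048} = - \frac{149}{262} \approx -0.5687$)
$-1320 + Z X = -1320 + 820 \left(- \frac{149}{262}\right) = -1320 - \frac{61090}{131} = - \frac{234010}{131}$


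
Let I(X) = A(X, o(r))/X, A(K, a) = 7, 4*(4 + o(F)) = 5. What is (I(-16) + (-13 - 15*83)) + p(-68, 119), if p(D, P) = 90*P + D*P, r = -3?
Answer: 21753/16 ≈ 1359.6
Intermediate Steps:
o(F) = -11/4 (o(F) = -4 + (¼)*5 = -4 + 5/4 = -11/4)
I(X) = 7/X
(I(-16) + (-13 - 15*83)) + p(-68, 119) = (7/(-16) + (-13 - 15*83)) + 119*(90 - 68) = (7*(-1/16) + (-13 - 1245)) + 119*22 = (-7/16 - 1258) + 2618 = -20135/16 + 2618 = 21753/16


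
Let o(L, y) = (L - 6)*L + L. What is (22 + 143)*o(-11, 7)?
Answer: 29040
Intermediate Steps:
o(L, y) = L + L*(-6 + L) (o(L, y) = (-6 + L)*L + L = L*(-6 + L) + L = L + L*(-6 + L))
(22 + 143)*o(-11, 7) = (22 + 143)*(-11*(-5 - 11)) = 165*(-11*(-16)) = 165*176 = 29040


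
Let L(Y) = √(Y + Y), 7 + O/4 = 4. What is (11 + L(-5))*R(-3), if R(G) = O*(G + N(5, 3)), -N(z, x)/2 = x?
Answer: 1188 + 108*I*√10 ≈ 1188.0 + 341.53*I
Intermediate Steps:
O = -12 (O = -28 + 4*4 = -28 + 16 = -12)
N(z, x) = -2*x
L(Y) = √2*√Y (L(Y) = √(2*Y) = √2*√Y)
R(G) = 72 - 12*G (R(G) = -12*(G - 2*3) = -12*(G - 6) = -12*(-6 + G) = 72 - 12*G)
(11 + L(-5))*R(-3) = (11 + √2*√(-5))*(72 - 12*(-3)) = (11 + √2*(I*√5))*(72 + 36) = (11 + I*√10)*108 = 1188 + 108*I*√10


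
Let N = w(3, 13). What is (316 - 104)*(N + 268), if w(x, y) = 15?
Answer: 59996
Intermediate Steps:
N = 15
(316 - 104)*(N + 268) = (316 - 104)*(15 + 268) = 212*283 = 59996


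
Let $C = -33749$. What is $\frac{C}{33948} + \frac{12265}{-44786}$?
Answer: $- \frac{963927467}{760197564} \approx -1.268$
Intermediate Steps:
$\frac{C}{33948} + \frac{12265}{-44786} = - \frac{33749}{33948} + \frac{12265}{-44786} = \left(-33749\right) \frac{1}{33948} + 12265 \left(- \frac{1}{44786}\right) = - \frac{33749}{33948} - \frac{12265}{44786} = - \frac{963927467}{760197564}$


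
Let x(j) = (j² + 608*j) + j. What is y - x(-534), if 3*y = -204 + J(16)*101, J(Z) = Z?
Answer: 121562/3 ≈ 40521.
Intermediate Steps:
x(j) = j² + 609*j
y = 1412/3 (y = (-204 + 16*101)/3 = (-204 + 1616)/3 = (⅓)*1412 = 1412/3 ≈ 470.67)
y - x(-534) = 1412/3 - (-534)*(609 - 534) = 1412/3 - (-534)*75 = 1412/3 - 1*(-40050) = 1412/3 + 40050 = 121562/3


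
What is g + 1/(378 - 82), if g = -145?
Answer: -42919/296 ≈ -145.00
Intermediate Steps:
g + 1/(378 - 82) = -145 + 1/(378 - 82) = -145 + 1/296 = -42919/296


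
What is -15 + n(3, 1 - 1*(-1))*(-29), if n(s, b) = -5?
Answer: 130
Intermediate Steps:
-15 + n(3, 1 - 1*(-1))*(-29) = -15 - 5*(-29) = -15 + 145 = 130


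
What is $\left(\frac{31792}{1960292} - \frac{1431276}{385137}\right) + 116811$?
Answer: $\frac{7348940815052513}{62915081667} \approx 1.1681 \cdot 10^{5}$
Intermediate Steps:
$\left(\frac{31792}{1960292} - \frac{1431276}{385137}\right) + 116811 = \left(31792 \cdot \frac{1}{1960292} - \frac{477092}{128379}\right) + 116811 = \left(\frac{7948}{490073} - \frac{477092}{128379}\right) + 116811 = - \frac{232789551424}{62915081667} + 116811 = \frac{7348940815052513}{62915081667}$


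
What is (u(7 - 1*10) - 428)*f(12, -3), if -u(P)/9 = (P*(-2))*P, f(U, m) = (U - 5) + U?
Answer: -5054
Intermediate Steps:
f(U, m) = -5 + 2*U (f(U, m) = (-5 + U) + U = -5 + 2*U)
u(P) = 18*P**2 (u(P) = -9*P*(-2)*P = -9*(-2*P)*P = -(-18)*P**2 = 18*P**2)
(u(7 - 1*10) - 428)*f(12, -3) = (18*(7 - 1*10)**2 - 428)*(-5 + 2*12) = (18*(7 - 10)**2 - 428)*(-5 + 24) = (18*(-3)**2 - 428)*19 = (18*9 - 428)*19 = (162 - 428)*19 = -266*19 = -5054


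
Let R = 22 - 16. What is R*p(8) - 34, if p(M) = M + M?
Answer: 62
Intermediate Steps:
p(M) = 2*M
R = 6
R*p(8) - 34 = 6*(2*8) - 34 = 6*16 - 34 = 96 - 34 = 62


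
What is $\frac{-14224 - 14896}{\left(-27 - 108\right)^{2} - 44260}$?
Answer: $\frac{5824}{5207} \approx 1.1185$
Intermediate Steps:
$\frac{-14224 - 14896}{\left(-27 - 108\right)^{2} - 44260} = - \frac{29120}{\left(-135\right)^{2} - 44260} = - \frac{29120}{18225 - 44260} = - \frac{29120}{-26035} = \left(-29120\right) \left(- \frac{1}{26035}\right) = \frac{5824}{5207}$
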